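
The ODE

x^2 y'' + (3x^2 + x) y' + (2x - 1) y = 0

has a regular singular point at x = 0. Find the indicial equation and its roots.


Divide by x^2 to reach normal form y'' + P_1(x) y' + P_2(x) y = 0 with P_1(x) = 3 + 1/x and P_2(x) = 2/x - 1/x^2.
x = 0 is a singular point because the y'-coefficient 3 + 1/x has a pole at x = 0 and the y-coefficient 2/x - 1/x^2 has a pole at x = 0.
It is a regular singular point because x P_1(x) = p(x) = 3x + 1 and x^2 P_2(x) = q(x) = 2x - 1 are polynomials, hence analytic at x = 0.
p(0) = 1,  q(0) = -1.
Indicial equation: r(r-1) + p(0) r + q(0) = 0, i.e. r^2 + (p(0) - 1) r + q(0) = 0, i.e. r^2 - 1 = 0.
Discriminant: (0)^2 - 4(-1) = 4, so r = (0 ± 2)/2.
Solving: r_1 = 1, r_2 = -1.

indicial: r^2 - 1 = 0; roots r_1 = 1, r_2 = -1


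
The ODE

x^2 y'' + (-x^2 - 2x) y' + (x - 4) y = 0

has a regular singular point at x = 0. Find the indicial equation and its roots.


Divide by x^2 to reach normal form y'' + P_1(x) y' + P_2(x) y = 0 with P_1(x) = -1 - 2/x and P_2(x) = 1/x - 4/x^2.
x = 0 is a singular point because the y'-coefficient -1 - 2/x has a pole at x = 0 and the y-coefficient 1/x - 4/x^2 has a pole at x = 0.
It is a regular singular point because x P_1(x) = p(x) = -x - 2 and x^2 P_2(x) = q(x) = x - 4 are polynomials, hence analytic at x = 0.
p(0) = -2,  q(0) = -4.
Indicial equation: r(r-1) + p(0) r + q(0) = 0, i.e. r^2 + (p(0) - 1) r + q(0) = 0, i.e. r^2 - 3 r - 4 = 0.
Discriminant: (-3)^2 - 4(-4) = 25, so r = (3 ± 5)/2.
Solving: r_1 = 4, r_2 = -1.

indicial: r^2 - 3 r - 4 = 0; roots r_1 = 4, r_2 = -1


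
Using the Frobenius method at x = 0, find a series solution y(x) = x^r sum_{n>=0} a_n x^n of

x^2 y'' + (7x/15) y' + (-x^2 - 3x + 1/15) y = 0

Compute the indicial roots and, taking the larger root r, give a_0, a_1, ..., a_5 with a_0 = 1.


Write in Frobenius form y'' + (p(x)/x) y' + (q(x)/x^2) y = 0:
  p(x) = 7/15,  q(x) = -x^2 - 3x + 1/15.
Indicial equation: r(r-1) + (7/15) r + (1/15) = 0 -> roots r_1 = 1/3, r_2 = 1/5.
Take r = r_1 = 1/3. Let y(x) = x^r sum_{n>=0} a_n x^n with a_0 = 1.
Substitute y = x^r sum a_n x^n and match x^{r+n}. The recurrence is
  D(n) a_n - 3 a_{n-1} - 1 a_{n-2} = 0,  where D(n) = (r+n)(r+n-1) + (7/15)(r+n) + (1/15).
  a_n = [3 a_{n-1} + 1 a_{n-2}] / D(n).
Since the indicial polynomial factors as (r - r_1)(r - r_2), D(n) = (r_1 + n - r_1)(r_1 + n - r_2) = n(n + 2/15).
Evaluating step by step (a_0 = 1):
  n = 1: D(1) = 1(1 + 2/15) = 17/15; numerator = 3(1) = 3; a_1 = (3)/(17/15) = 45/17
  n = 2: D(2) = 2(2 + 2/15) = 64/15; numerator = 3(45/17) + 1(1) = 152/17; a_2 = (152/17)/(64/15) = 285/136
  n = 3: D(3) = 3(3 + 2/15) = 47/5; numerator = 3(285/136) + 1(45/17) = 1215/136; a_3 = (1215/136)/(47/5) = 6075/6392
  n = 4: D(4) = 4(4 + 2/15) = 248/15; numerator = 3(6075/6392) + 1(285/136) = 465/94; a_4 = (465/94)/(248/15) = 225/752
  n = 5: D(5) = 5(5 + 2/15) = 77/3; numerator = 3(225/752) + 1(6075/6392) = 23625/12784; a_5 = (23625/12784)/(77/3) = 10125/140624

r = 1/3; a_0 = 1; a_1 = 45/17; a_2 = 285/136; a_3 = 6075/6392; a_4 = 225/752; a_5 = 10125/140624


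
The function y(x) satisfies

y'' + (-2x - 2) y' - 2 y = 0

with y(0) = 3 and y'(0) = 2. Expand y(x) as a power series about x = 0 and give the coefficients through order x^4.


Ansatz: y(x) = sum_{n>=0} a_n x^n, so y'(x) = sum_{n>=1} n a_n x^(n-1) and y''(x) = sum_{n>=2} n(n-1) a_n x^(n-2).
Substitute into P(x) y'' + Q(x) y' + R(x) y = 0 with P(x) = 1, Q(x) = -2x - 2, R(x) = -2, and match powers of x.
Initial conditions: a_0 = 3, a_1 = 2.
Setting the coefficient of each power of x to zero and solving order by order (substituting the coefficients already found):
  x^0: 2 a_2 - 2 a_1 - 2 a_0 = 0  ->  2 a_2 = 2 a_1 + 2 a_0 = 10  ->  a_2 = 5
  x^1: 6 a_3 - 4 a_2 - 4 a_1 = 0  ->  6 a_3 = 4 a_2 + 4 a_1 = 28  ->  a_3 = 14/3
  x^2: 12 a_4 - 6 a_3 - 6 a_2 = 0  ->  12 a_4 = 6 a_3 + 6 a_2 = 58  ->  a_4 = 29/6
Truncated series: y(x) = 3 + 2 x + 5 x^2 + (14/3) x^3 + (29/6) x^4 + O(x^5).

a_0 = 3; a_1 = 2; a_2 = 5; a_3 = 14/3; a_4 = 29/6


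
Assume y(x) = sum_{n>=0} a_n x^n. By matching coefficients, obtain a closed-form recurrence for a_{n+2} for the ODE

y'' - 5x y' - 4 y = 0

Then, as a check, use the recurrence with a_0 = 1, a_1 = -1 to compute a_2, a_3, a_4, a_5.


Substitute y = sum_n a_n x^n.
y''(x) has coefficient (n+2)(n+1) a_{n+2} at x^n;
-5 x y'(x) has coefficient -5 n a_n at x^n (shift);
-4 y(x) has coefficient -4 a_n at x^n.
Matching x^n: (n+2)(n+1) a_{n+2} + (-5n - 4) a_n = 0.
Thus a_{n+2} = (5n + 4) / ((n+1)(n+2)) * a_n.

Check with a_0 = 1, a_1 = -1 (apply the recurrence for n = 0, 1, 2, 3): a_0 = 1, a_1 = -1, a_2 = 2, a_3 = -3/2, a_4 = 7/3, a_5 = -57/40.

a_(n+2) = (5n + 4) / ((n+1)(n+2)) * a_n; check: a_0 = 1, a_1 = -1, a_2 = 2, a_3 = -3/2, a_4 = 7/3, a_5 = -57/40


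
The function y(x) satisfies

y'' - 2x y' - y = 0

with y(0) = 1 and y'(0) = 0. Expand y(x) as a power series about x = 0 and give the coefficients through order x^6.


Ansatz: y(x) = sum_{n>=0} a_n x^n, so y'(x) = sum_{n>=1} n a_n x^(n-1) and y''(x) = sum_{n>=2} n(n-1) a_n x^(n-2).
Substitute into P(x) y'' + Q(x) y' + R(x) y = 0 with P(x) = 1, Q(x) = -2x, R(x) = -1, and match powers of x.
Initial conditions: a_0 = 1, a_1 = 0.
Setting the coefficient of each power of x to zero and solving order by order (substituting the coefficients already found):
  x^0: 2 a_2 - a_0 = 0  ->  2 a_2 = a_0 = 1  ->  a_2 = 1/2
  x^1: 6 a_3 - 3 a_1 = 0  ->  6 a_3 = 3 a_1 = 0  ->  a_3 = 0
  x^2: 12 a_4 - 5 a_2 = 0  ->  12 a_4 = 5 a_2 = 5/2  ->  a_4 = 5/24
  x^3: 20 a_5 - 7 a_3 = 0  ->  20 a_5 = 7 a_3 = 0  ->  a_5 = 0
  x^4: 30 a_6 - 9 a_4 = 0  ->  30 a_6 = 9 a_4 = 15/8  ->  a_6 = 1/16
Truncated series: y(x) = 1 + (1/2) x^2 + (5/24) x^4 + (1/16) x^6 + O(x^7).

a_0 = 1; a_1 = 0; a_2 = 1/2; a_3 = 0; a_4 = 5/24; a_5 = 0; a_6 = 1/16


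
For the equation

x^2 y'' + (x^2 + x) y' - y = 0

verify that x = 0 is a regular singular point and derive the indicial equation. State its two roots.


Divide by x^2 to reach normal form y'' + P_1(x) y' + P_2(x) y = 0 with P_1(x) = 1 + 1/x and P_2(x) = -1/x^2.
x = 0 is a singular point because the y'-coefficient 1 + 1/x has a pole at x = 0 and the y-coefficient -1/x^2 has a pole at x = 0.
It is a regular singular point because x P_1(x) = p(x) = x + 1 and x^2 P_2(x) = q(x) = -1 are polynomials, hence analytic at x = 0.
p(0) = 1,  q(0) = -1.
Indicial equation: r(r-1) + p(0) r + q(0) = 0, i.e. r^2 + (p(0) - 1) r + q(0) = 0, i.e. r^2 - 1 = 0.
Discriminant: (0)^2 - 4(-1) = 4, so r = (0 ± 2)/2.
Solving: r_1 = 1, r_2 = -1.

indicial: r^2 - 1 = 0; roots r_1 = 1, r_2 = -1


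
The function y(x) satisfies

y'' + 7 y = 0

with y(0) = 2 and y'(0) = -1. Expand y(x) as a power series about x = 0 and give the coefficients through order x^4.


Ansatz: y(x) = sum_{n>=0} a_n x^n, so y'(x) = sum_{n>=1} n a_n x^(n-1) and y''(x) = sum_{n>=2} n(n-1) a_n x^(n-2).
Substitute into P(x) y'' + Q(x) y' + R(x) y = 0 with P(x) = 1, Q(x) = 0, R(x) = 7, and match powers of x.
Initial conditions: a_0 = 2, a_1 = -1.
Setting the coefficient of each power of x to zero and solving order by order (substituting the coefficients already found):
  x^0: 2 a_2 + 7 a_0 = 0  ->  2 a_2 = -7 a_0 = -14  ->  a_2 = -7
  x^1: 6 a_3 + 7 a_1 = 0  ->  6 a_3 = -7 a_1 = 7  ->  a_3 = 7/6
  x^2: 12 a_4 + 7 a_2 = 0  ->  12 a_4 = -7 a_2 = 49  ->  a_4 = 49/12
Truncated series: y(x) = 2 - x - 7 x^2 + (7/6) x^3 + (49/12) x^4 + O(x^5).

a_0 = 2; a_1 = -1; a_2 = -7; a_3 = 7/6; a_4 = 49/12


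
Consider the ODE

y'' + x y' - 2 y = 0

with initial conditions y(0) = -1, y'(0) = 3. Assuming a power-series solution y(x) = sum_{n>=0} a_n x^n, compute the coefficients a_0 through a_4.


Ansatz: y(x) = sum_{n>=0} a_n x^n, so y'(x) = sum_{n>=1} n a_n x^(n-1) and y''(x) = sum_{n>=2} n(n-1) a_n x^(n-2).
Substitute into P(x) y'' + Q(x) y' + R(x) y = 0 with P(x) = 1, Q(x) = x, R(x) = -2, and match powers of x.
Initial conditions: a_0 = -1, a_1 = 3.
Setting the coefficient of each power of x to zero and solving order by order (substituting the coefficients already found):
  x^0: 2 a_2 - 2 a_0 = 0  ->  2 a_2 = 2 a_0 = -2  ->  a_2 = -1
  x^1: 6 a_3 - a_1 = 0  ->  6 a_3 = a_1 = 3  ->  a_3 = 1/2
  x^2: 12 a_4 = 0  ->  a_4 = 0
Truncated series: y(x) = -1 + 3 x - x^2 + (1/2) x^3 + O(x^5).

a_0 = -1; a_1 = 3; a_2 = -1; a_3 = 1/2; a_4 = 0


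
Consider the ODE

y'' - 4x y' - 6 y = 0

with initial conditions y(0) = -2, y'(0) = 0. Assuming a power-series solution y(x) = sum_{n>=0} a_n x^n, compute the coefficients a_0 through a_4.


Ansatz: y(x) = sum_{n>=0} a_n x^n, so y'(x) = sum_{n>=1} n a_n x^(n-1) and y''(x) = sum_{n>=2} n(n-1) a_n x^(n-2).
Substitute into P(x) y'' + Q(x) y' + R(x) y = 0 with P(x) = 1, Q(x) = -4x, R(x) = -6, and match powers of x.
Initial conditions: a_0 = -2, a_1 = 0.
Setting the coefficient of each power of x to zero and solving order by order (substituting the coefficients already found):
  x^0: 2 a_2 - 6 a_0 = 0  ->  2 a_2 = 6 a_0 = -12  ->  a_2 = -6
  x^1: 6 a_3 - 10 a_1 = 0  ->  6 a_3 = 10 a_1 = 0  ->  a_3 = 0
  x^2: 12 a_4 - 14 a_2 = 0  ->  12 a_4 = 14 a_2 = -84  ->  a_4 = -7
Truncated series: y(x) = -2 - 6 x^2 - 7 x^4 + O(x^5).

a_0 = -2; a_1 = 0; a_2 = -6; a_3 = 0; a_4 = -7


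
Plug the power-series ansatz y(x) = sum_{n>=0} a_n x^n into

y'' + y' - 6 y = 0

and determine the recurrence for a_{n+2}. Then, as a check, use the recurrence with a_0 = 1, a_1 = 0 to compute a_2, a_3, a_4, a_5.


Substitute y = sum_n a_n x^n.
y''(x) has coefficient (n+2)(n+1) a_{n+2} at x^n;
y'(x) has coefficient (n+1) a_{n+1} at x^n;
-6 y(x) has coefficient -6 a_n at x^n.
Matching x^n: (n+2)(n+1) a_{n+2} + (n+1) a_{n+1} - 6 a_n = 0.
Thus a_{n+2} = [-(n+1) a_{n+1} + 6 a_n] / ((n+1)(n+2)).

Check with a_0 = 1, a_1 = 0 (apply the recurrence for n = 0, 1, 2, 3): a_0 = 1, a_1 = 0, a_2 = 3, a_3 = -1, a_4 = 7/4, a_5 = -13/20.

a_(n+2) = [-(n+1) a_(n+1) + 6 a_n] / ((n+1)(n+2)); check: a_0 = 1, a_1 = 0, a_2 = 3, a_3 = -1, a_4 = 7/4, a_5 = -13/20


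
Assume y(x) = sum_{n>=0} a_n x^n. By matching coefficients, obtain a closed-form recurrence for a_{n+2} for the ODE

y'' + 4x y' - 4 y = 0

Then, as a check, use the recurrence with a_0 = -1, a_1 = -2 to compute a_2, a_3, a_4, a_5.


Substitute y = sum_n a_n x^n.
y''(x) has coefficient (n+2)(n+1) a_{n+2} at x^n;
4 x y'(x) has coefficient 4 n a_n at x^n (shift);
-4 y(x) has coefficient -4 a_n at x^n.
Matching x^n: (n+2)(n+1) a_{n+2} + (4n - 4) a_n = 0.
Thus a_{n+2} = (-4n + 4) / ((n+1)(n+2)) * a_n.

Check with a_0 = -1, a_1 = -2 (apply the recurrence for n = 0, 1, 2, 3): a_0 = -1, a_1 = -2, a_2 = -2, a_3 = 0, a_4 = 2/3, a_5 = 0.

a_(n+2) = (-4n + 4) / ((n+1)(n+2)) * a_n; check: a_0 = -1, a_1 = -2, a_2 = -2, a_3 = 0, a_4 = 2/3, a_5 = 0


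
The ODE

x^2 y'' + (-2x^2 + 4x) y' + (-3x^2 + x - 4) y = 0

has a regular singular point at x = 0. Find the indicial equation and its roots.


Divide by x^2 to reach normal form y'' + P_1(x) y' + P_2(x) y = 0 with P_1(x) = -2 + 4/x and P_2(x) = -3 + 1/x - 4/x^2.
x = 0 is a singular point because the y'-coefficient -2 + 4/x has a pole at x = 0 and the y-coefficient -3 + 1/x - 4/x^2 has a pole at x = 0.
It is a regular singular point because x P_1(x) = p(x) = 4 - 2x and x^2 P_2(x) = q(x) = -3x^2 + x - 4 are polynomials, hence analytic at x = 0.
p(0) = 4,  q(0) = -4.
Indicial equation: r(r-1) + p(0) r + q(0) = 0, i.e. r^2 + (p(0) - 1) r + q(0) = 0, i.e. r^2 + 3 r - 4 = 0.
Discriminant: (3)^2 - 4(-4) = 25, so r = (-3 ± 5)/2.
Solving: r_1 = 1, r_2 = -4.

indicial: r^2 + 3 r - 4 = 0; roots r_1 = 1, r_2 = -4


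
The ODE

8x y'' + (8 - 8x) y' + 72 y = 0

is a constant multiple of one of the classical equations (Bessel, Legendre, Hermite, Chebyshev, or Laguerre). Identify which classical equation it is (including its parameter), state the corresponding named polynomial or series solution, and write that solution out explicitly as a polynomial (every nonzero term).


All three coefficients share the factor 8; dividing through by 8 gives  x y'' + (1 - x) y' + 9 y = 0.
This matches the Laguerre equation x y'' + (1 - x) y' + n y = 0 with n = 9; the polynomial solution is L_9(x).
With y = sum_k a_k x^k, matching x^k gives (k+1)k a_{k+1} + (k+1) a_{k+1} - k a_k + n a_k = 0, i.e. (k+1)^2 a_{k+1} = (k - n) a_k = (k - 9) a_k. The right side vanishes at k = 9, so the series terminates at degree 9.
Standard normalization L_n(0) = 1 gives a_0 = 1. Work upward with a_{k+1} = (k - 9) a_k / (k+1)^2:
  a_1 = (0 - 9)(1) / 1^2 = -9/1 = -9
  a_2 = (1 - 9)(-9) / 2^2 = 72/4 = 18
  a_3 = (2 - 9)(18) / 3^2 = -126/9 = -14
  a_4 = (3 - 9)(-14) / 4^2 = 84/16 = 21/4
  a_5 = (4 - 9)(21/4) / 5^2 = (-105/4)/25 = -21/20
  a_6 = (5 - 9)(-21/20) / 6^2 = (21/5)/36 = 7/60
  a_7 = (6 - 9)(7/60) / 7^2 = (-7/20)/49 = -1/140
  a_8 = (7 - 9)(-1/140) / 8^2 = (1/70)/64 = 1/4480
  a_9 = (8 - 9)(1/4480) / 9^2 = (-1/4480)/81 = -1/362880
Hence L_9(x) = -x^9/362880 + x^8/4480 - x^7/140 + 7 x^6/60 - 21 x^5/20 + 21 x^4/4 - 14 x^3 + 18 x^2 - 9 x + 1.

L_9(x); series = -x^9/362880 + x^8/4480 - x^7/140 + 7 x^6/60 - 21 x^5/20 + 21 x^4/4 - 14 x^3 + 18 x^2 - 9 x + 1


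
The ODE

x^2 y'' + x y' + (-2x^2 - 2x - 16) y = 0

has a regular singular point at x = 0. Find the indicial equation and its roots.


Divide by x^2 to reach normal form y'' + P_1(x) y' + P_2(x) y = 0 with P_1(x) = 1/x and P_2(x) = -2 - 2/x - 16/x^2.
x = 0 is a singular point because the y'-coefficient 1/x has a pole at x = 0 and the y-coefficient -2 - 2/x - 16/x^2 has a pole at x = 0.
It is a regular singular point because x P_1(x) = p(x) = 1 and x^2 P_2(x) = q(x) = -2x^2 - 2x - 16 are polynomials, hence analytic at x = 0.
p(0) = 1,  q(0) = -16.
Indicial equation: r(r-1) + p(0) r + q(0) = 0, i.e. r^2 + (p(0) - 1) r + q(0) = 0, i.e. r^2 - 16 = 0.
Discriminant: (0)^2 - 4(-16) = 64, so r = (0 ± 8)/2.
Solving: r_1 = 4, r_2 = -4.

indicial: r^2 - 16 = 0; roots r_1 = 4, r_2 = -4


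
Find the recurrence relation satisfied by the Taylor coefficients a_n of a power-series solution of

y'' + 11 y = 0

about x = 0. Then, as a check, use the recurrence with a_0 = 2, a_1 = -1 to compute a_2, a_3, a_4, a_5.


Substitute y = sum_n a_n x^n into y'' + (const) y = 0.
y''(x) = sum_{n>=0} (n+2)(n+1) a_{n+2} x^n.
The ODE becomes sum_n [(n+2)(n+1) a_{n+2} + 11 a_n] x^n = 0.
Setting each coefficient to zero gives the recurrence:
  (n+2)(n+1) a_{n+2} + 11 a_n = 0,
  a_{n+2} = -11 / ((n+1)(n+2)) a_n.

Check with a_0 = 2, a_1 = -1 (apply the recurrence for n = 0, 1, 2, 3): a_0 = 2, a_1 = -1, a_2 = -11, a_3 = 11/6, a_4 = 121/12, a_5 = -121/120.

a_{n+2} = -11/((n+1)(n+2)) * a_n; check: a_0 = 2, a_1 = -1, a_2 = -11, a_3 = 11/6, a_4 = 121/12, a_5 = -121/120


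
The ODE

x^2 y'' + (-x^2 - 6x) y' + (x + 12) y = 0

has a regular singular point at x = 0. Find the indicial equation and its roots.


Divide by x^2 to reach normal form y'' + P_1(x) y' + P_2(x) y = 0 with P_1(x) = -1 - 6/x and P_2(x) = 1/x + 12/x^2.
x = 0 is a singular point because the y'-coefficient -1 - 6/x has a pole at x = 0 and the y-coefficient 1/x + 12/x^2 has a pole at x = 0.
It is a regular singular point because x P_1(x) = p(x) = -x - 6 and x^2 P_2(x) = q(x) = x + 12 are polynomials, hence analytic at x = 0.
p(0) = -6,  q(0) = 12.
Indicial equation: r(r-1) + p(0) r + q(0) = 0, i.e. r^2 + (p(0) - 1) r + q(0) = 0, i.e. r^2 - 7 r + 12 = 0.
Discriminant: (-7)^2 - 4(12) = 1, so r = (7 ± 1)/2.
Solving: r_1 = 4, r_2 = 3.

indicial: r^2 - 7 r + 12 = 0; roots r_1 = 4, r_2 = 3


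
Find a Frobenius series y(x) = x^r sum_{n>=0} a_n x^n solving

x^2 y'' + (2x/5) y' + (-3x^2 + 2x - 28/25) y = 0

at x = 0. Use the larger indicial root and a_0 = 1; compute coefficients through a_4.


Write in Frobenius form y'' + (p(x)/x) y' + (q(x)/x^2) y = 0:
  p(x) = 2/5,  q(x) = -3x^2 + 2x - 28/25.
Indicial equation: r(r-1) + (2/5) r + (-28/25) = 0 -> roots r_1 = 7/5, r_2 = -4/5.
Take r = r_1 = 7/5. Let y(x) = x^r sum_{n>=0} a_n x^n with a_0 = 1.
Substitute y = x^r sum a_n x^n and match x^{r+n}. The recurrence is
  D(n) a_n + 2 a_{n-1} - 3 a_{n-2} = 0,  where D(n) = (r+n)(r+n-1) + (2/5)(r+n) + (-28/25).
  a_n = [-2 a_{n-1} + 3 a_{n-2}] / D(n).
Since the indicial polynomial factors as (r - r_1)(r - r_2), D(n) = (r_1 + n - r_1)(r_1 + n - r_2) = n(n + 11/5).
Evaluating step by step (a_0 = 1):
  n = 1: D(1) = 1(1 + 11/5) = 16/5; numerator = -2(1) = -2; a_1 = (-2)/(16/5) = -5/8
  n = 2: D(2) = 2(2 + 11/5) = 42/5; numerator = -2(-5/8) + 3(1) = 17/4; a_2 = (17/4)/(42/5) = 85/168
  n = 3: D(3) = 3(3 + 11/5) = 78/5; numerator = -2(85/168) + 3(-5/8) = -485/168; a_3 = (-485/168)/(78/5) = -2425/13104
  n = 4: D(4) = 4(4 + 11/5) = 124/5; numerator = -2(-2425/13104) + 3(85/168) = 6185/3276; a_4 = (6185/3276)/(124/5) = 30925/406224

r = 7/5; a_0 = 1; a_1 = -5/8; a_2 = 85/168; a_3 = -2425/13104; a_4 = 30925/406224


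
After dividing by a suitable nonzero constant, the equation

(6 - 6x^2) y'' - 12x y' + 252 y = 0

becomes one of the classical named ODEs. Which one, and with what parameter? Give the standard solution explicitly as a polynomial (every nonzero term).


All three coefficients share the factor 6; dividing through by 6 gives  (1 - x^2) y'' - 2x y' + 42 y = 0.
This matches the Legendre equation (1 - x^2) y'' - 2x y' + n(n+1) y = 0 (note the -2x y' term) with n(n+1) = 42, so n = 6; the polynomial solution is P_6(x).
With y = sum_k a_k x^k, matching x^k gives (k+2)(k+1) a_{k+2} = [k(k+1) - n(n+1)] a_k = (k - 6)(k + 7) a_k. The right side vanishes at k = 6, so the series with the parity of 6 terminates at degree 6.
Standard normalization (P_n(1) = 1): leading coefficient (2n)!/(2^n (n!)^2) = 479001600/(64*518400) = 231/16, so a_6 = 231/16. Work downward with a_k = (k+1)(k+2) a_{k+2} / ((k - 6)(k + 7)):
  a_4 = (5)(6)(231/16) / ((4 - 6)(4 + 7)) = (3465/8)/(-22) = -315/16
  a_2 = (3)(4)(-315/16) / ((2 - 6)(2 + 7)) = (-945/4)/(-36) = 105/16
  a_0 = (1)(2)(105/16) / ((0 - 6)(0 + 7)) = (105/8)/(-42) = -5/16
Hence P_6(x) = 231 x^6/16 - 315 x^4/16 + 105 x^2/16 - 5/16.

P_6(x); series = 231 x^6/16 - 315 x^4/16 + 105 x^2/16 - 5/16


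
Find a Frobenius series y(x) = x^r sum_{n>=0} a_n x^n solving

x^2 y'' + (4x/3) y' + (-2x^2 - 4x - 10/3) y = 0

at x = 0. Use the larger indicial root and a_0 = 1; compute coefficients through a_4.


Write in Frobenius form y'' + (p(x)/x) y' + (q(x)/x^2) y = 0:
  p(x) = 4/3,  q(x) = -2x^2 - 4x - 10/3.
Indicial equation: r(r-1) + (4/3) r + (-10/3) = 0 -> roots r_1 = 5/3, r_2 = -2.
Take r = r_1 = 5/3. Let y(x) = x^r sum_{n>=0} a_n x^n with a_0 = 1.
Substitute y = x^r sum a_n x^n and match x^{r+n}. The recurrence is
  D(n) a_n - 4 a_{n-1} - 2 a_{n-2} = 0,  where D(n) = (r+n)(r+n-1) + (4/3)(r+n) + (-10/3).
  a_n = [4 a_{n-1} + 2 a_{n-2}] / D(n).
Since the indicial polynomial factors as (r - r_1)(r - r_2), D(n) = (r_1 + n - r_1)(r_1 + n - r_2) = n(n + 11/3).
Evaluating step by step (a_0 = 1):
  n = 1: D(1) = 1(1 + 11/3) = 14/3; numerator = 4(1) = 4; a_1 = (4)/(14/3) = 6/7
  n = 2: D(2) = 2(2 + 11/3) = 34/3; numerator = 4(6/7) + 2(1) = 38/7; a_2 = (38/7)/(34/3) = 57/119
  n = 3: D(3) = 3(3 + 11/3) = 20; numerator = 4(57/119) + 2(6/7) = 432/119; a_3 = (432/119)/(20) = 108/595
  n = 4: D(4) = 4(4 + 11/3) = 92/3; numerator = 4(108/595) + 2(57/119) = 1002/595; a_4 = (1002/595)/(92/3) = 1503/27370

r = 5/3; a_0 = 1; a_1 = 6/7; a_2 = 57/119; a_3 = 108/595; a_4 = 1503/27370


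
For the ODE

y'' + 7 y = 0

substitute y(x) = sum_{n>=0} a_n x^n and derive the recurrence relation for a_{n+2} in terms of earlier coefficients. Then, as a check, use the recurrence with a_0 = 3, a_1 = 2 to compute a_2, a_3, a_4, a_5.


Substitute y = sum_n a_n x^n into y'' + (const) y = 0.
y''(x) = sum_{n>=0} (n+2)(n+1) a_{n+2} x^n.
The ODE becomes sum_n [(n+2)(n+1) a_{n+2} + 7 a_n] x^n = 0.
Setting each coefficient to zero gives the recurrence:
  (n+2)(n+1) a_{n+2} + 7 a_n = 0,
  a_{n+2} = -7 / ((n+1)(n+2)) a_n.

Check with a_0 = 3, a_1 = 2 (apply the recurrence for n = 0, 1, 2, 3): a_0 = 3, a_1 = 2, a_2 = -21/2, a_3 = -7/3, a_4 = 49/8, a_5 = 49/60.

a_{n+2} = -7/((n+1)(n+2)) * a_n; check: a_0 = 3, a_1 = 2, a_2 = -21/2, a_3 = -7/3, a_4 = 49/8, a_5 = 49/60


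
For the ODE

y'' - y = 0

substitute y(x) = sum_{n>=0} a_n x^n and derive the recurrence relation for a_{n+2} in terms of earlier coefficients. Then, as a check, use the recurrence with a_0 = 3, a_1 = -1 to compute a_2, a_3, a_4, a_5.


Substitute y = sum_n a_n x^n into y'' + (const) y = 0.
y''(x) = sum_{n>=0} (n+2)(n+1) a_{n+2} x^n.
The ODE becomes sum_n [(n+2)(n+1) a_{n+2} - 1 a_n] x^n = 0.
Setting each coefficient to zero gives the recurrence:
  (n+2)(n+1) a_{n+2} - 1 a_n = 0,
  a_{n+2} = 1 / ((n+1)(n+2)) a_n.

Check with a_0 = 3, a_1 = -1 (apply the recurrence for n = 0, 1, 2, 3): a_0 = 3, a_1 = -1, a_2 = 3/2, a_3 = -1/6, a_4 = 1/8, a_5 = -1/120.

a_{n+2} = 1/((n+1)(n+2)) * a_n; check: a_0 = 3, a_1 = -1, a_2 = 3/2, a_3 = -1/6, a_4 = 1/8, a_5 = -1/120


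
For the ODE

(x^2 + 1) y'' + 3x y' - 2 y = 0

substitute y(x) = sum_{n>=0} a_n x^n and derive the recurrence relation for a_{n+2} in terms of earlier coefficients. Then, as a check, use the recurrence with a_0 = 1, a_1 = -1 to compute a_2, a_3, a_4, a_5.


Substitute y = sum_n a_n x^n.
(1 + 1 x^2) y'' contributes (n+2)(n+1) a_{n+2} + n(n-1) a_n at x^n.
3 x y'(x) contributes 3 n a_n at x^n.
-2 y(x) contributes -2 a_n at x^n.
Matching x^n: (n+2)(n+1) a_{n+2} + (n(n-1) + 3 n - 2) a_n = 0.
Thus a_{n+2} = (-n(n-1) - 3 n + 2) / ((n+1)(n+2)) * a_n.

Check with a_0 = 1, a_1 = -1 (apply the recurrence for n = 0, 1, 2, 3): a_0 = 1, a_1 = -1, a_2 = 1, a_3 = 1/6, a_4 = -1/2, a_5 = -13/120.

a_(n+2) = (-n(n-1) - 3 n + 2) / ((n+1)(n+2)) * a_n; check: a_0 = 1, a_1 = -1, a_2 = 1, a_3 = 1/6, a_4 = -1/2, a_5 = -13/120


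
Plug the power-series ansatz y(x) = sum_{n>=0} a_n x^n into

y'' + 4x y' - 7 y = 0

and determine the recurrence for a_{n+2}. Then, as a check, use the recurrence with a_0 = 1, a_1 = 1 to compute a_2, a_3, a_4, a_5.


Substitute y = sum_n a_n x^n.
y''(x) has coefficient (n+2)(n+1) a_{n+2} at x^n;
4 x y'(x) has coefficient 4 n a_n at x^n (shift);
-7 y(x) has coefficient -7 a_n at x^n.
Matching x^n: (n+2)(n+1) a_{n+2} + (4n - 7) a_n = 0.
Thus a_{n+2} = (-4n + 7) / ((n+1)(n+2)) * a_n.

Check with a_0 = 1, a_1 = 1 (apply the recurrence for n = 0, 1, 2, 3): a_0 = 1, a_1 = 1, a_2 = 7/2, a_3 = 1/2, a_4 = -7/24, a_5 = -1/8.

a_(n+2) = (-4n + 7) / ((n+1)(n+2)) * a_n; check: a_0 = 1, a_1 = 1, a_2 = 7/2, a_3 = 1/2, a_4 = -7/24, a_5 = -1/8


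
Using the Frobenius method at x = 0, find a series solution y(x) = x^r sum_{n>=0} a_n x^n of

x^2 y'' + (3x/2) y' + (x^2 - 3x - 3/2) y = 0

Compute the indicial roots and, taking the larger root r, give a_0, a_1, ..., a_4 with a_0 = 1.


Write in Frobenius form y'' + (p(x)/x) y' + (q(x)/x^2) y = 0:
  p(x) = 3/2,  q(x) = x^2 - 3x - 3/2.
Indicial equation: r(r-1) + (3/2) r + (-3/2) = 0 -> roots r_1 = 1, r_2 = -3/2.
Take r = r_1 = 1. Let y(x) = x^r sum_{n>=0} a_n x^n with a_0 = 1.
Substitute y = x^r sum a_n x^n and match x^{r+n}. The recurrence is
  D(n) a_n - 3 a_{n-1} + 1 a_{n-2} = 0,  where D(n) = (r+n)(r+n-1) + (3/2)(r+n) + (-3/2).
  a_n = [3 a_{n-1} - 1 a_{n-2}] / D(n).
Since the indicial polynomial factors as (r - r_1)(r - r_2), D(n) = (r_1 + n - r_1)(r_1 + n - r_2) = n(n + 5/2).
Evaluating step by step (a_0 = 1):
  n = 1: D(1) = 1(1 + 5/2) = 7/2; numerator = 3(1) = 3; a_1 = (3)/(7/2) = 6/7
  n = 2: D(2) = 2(2 + 5/2) = 9; numerator = 3(6/7) - 1(1) = 11/7; a_2 = (11/7)/(9) = 11/63
  n = 3: D(3) = 3(3 + 5/2) = 33/2; numerator = 3(11/63) - 1(6/7) = -1/3; a_3 = (-1/3)/(33/2) = -2/99
  n = 4: D(4) = 4(4 + 5/2) = 26; numerator = 3(-2/99) - 1(11/63) = -163/693; a_4 = (-163/693)/(26) = -163/18018

r = 1; a_0 = 1; a_1 = 6/7; a_2 = 11/63; a_3 = -2/99; a_4 = -163/18018


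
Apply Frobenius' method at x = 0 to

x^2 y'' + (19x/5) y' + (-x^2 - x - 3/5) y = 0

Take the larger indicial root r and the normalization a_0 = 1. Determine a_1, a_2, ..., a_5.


Write in Frobenius form y'' + (p(x)/x) y' + (q(x)/x^2) y = 0:
  p(x) = 19/5,  q(x) = -x^2 - x - 3/5.
Indicial equation: r(r-1) + (19/5) r + (-3/5) = 0 -> roots r_1 = 1/5, r_2 = -3.
Take r = r_1 = 1/5. Let y(x) = x^r sum_{n>=0} a_n x^n with a_0 = 1.
Substitute y = x^r sum a_n x^n and match x^{r+n}. The recurrence is
  D(n) a_n - 1 a_{n-1} - 1 a_{n-2} = 0,  where D(n) = (r+n)(r+n-1) + (19/5)(r+n) + (-3/5).
  a_n = [1 a_{n-1} + 1 a_{n-2}] / D(n).
Since the indicial polynomial factors as (r - r_1)(r - r_2), D(n) = (r_1 + n - r_1)(r_1 + n - r_2) = n(n + 16/5).
Evaluating step by step (a_0 = 1):
  n = 1: D(1) = 1(1 + 16/5) = 21/5; numerator = 1(1) = 1; a_1 = (1)/(21/5) = 5/21
  n = 2: D(2) = 2(2 + 16/5) = 52/5; numerator = 1(5/21) + 1(1) = 26/21; a_2 = (26/21)/(52/5) = 5/42
  n = 3: D(3) = 3(3 + 16/5) = 93/5; numerator = 1(5/42) + 1(5/21) = 5/14; a_3 = (5/14)/(93/5) = 25/1302
  n = 4: D(4) = 4(4 + 16/5) = 144/5; numerator = 1(25/1302) + 1(5/42) = 30/217; a_4 = (30/217)/(144/5) = 25/5208
  n = 5: D(5) = 5(5 + 16/5) = 41; numerator = 1(25/5208) + 1(25/1302) = 125/5208; a_5 = (125/5208)/(41) = 125/213528

r = 1/5; a_0 = 1; a_1 = 5/21; a_2 = 5/42; a_3 = 25/1302; a_4 = 25/5208; a_5 = 125/213528


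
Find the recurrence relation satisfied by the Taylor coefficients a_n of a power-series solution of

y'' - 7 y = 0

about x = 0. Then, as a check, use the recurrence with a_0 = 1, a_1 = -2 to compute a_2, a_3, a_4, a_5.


Substitute y = sum_n a_n x^n into y'' + (const) y = 0.
y''(x) = sum_{n>=0} (n+2)(n+1) a_{n+2} x^n.
The ODE becomes sum_n [(n+2)(n+1) a_{n+2} - 7 a_n] x^n = 0.
Setting each coefficient to zero gives the recurrence:
  (n+2)(n+1) a_{n+2} - 7 a_n = 0,
  a_{n+2} = 7 / ((n+1)(n+2)) a_n.

Check with a_0 = 1, a_1 = -2 (apply the recurrence for n = 0, 1, 2, 3): a_0 = 1, a_1 = -2, a_2 = 7/2, a_3 = -7/3, a_4 = 49/24, a_5 = -49/60.

a_{n+2} = 7/((n+1)(n+2)) * a_n; check: a_0 = 1, a_1 = -2, a_2 = 7/2, a_3 = -7/3, a_4 = 49/24, a_5 = -49/60


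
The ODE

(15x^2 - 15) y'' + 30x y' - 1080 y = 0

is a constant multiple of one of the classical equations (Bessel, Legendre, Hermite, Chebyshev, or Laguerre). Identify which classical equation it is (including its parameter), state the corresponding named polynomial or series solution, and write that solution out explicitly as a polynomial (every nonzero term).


All three coefficients share the factor -15; dividing through by -15 gives  (1 - x^2) y'' - 2x y' + 72 y = 0.
This matches the Legendre equation (1 - x^2) y'' - 2x y' + n(n+1) y = 0 (note the -2x y' term) with n(n+1) = 72, so n = 8; the polynomial solution is P_8(x).
With y = sum_k a_k x^k, matching x^k gives (k+2)(k+1) a_{k+2} = [k(k+1) - n(n+1)] a_k = (k - 8)(k + 9) a_k. The right side vanishes at k = 8, so the series with the parity of 8 terminates at degree 8.
Standard normalization (P_n(1) = 1): leading coefficient (2n)!/(2^n (n!)^2) = 20922789888000/(256*1625702400) = 6435/128, so a_8 = 6435/128. Work downward with a_k = (k+1)(k+2) a_{k+2} / ((k - 8)(k + 9)):
  a_6 = (7)(8)(6435/128) / ((6 - 8)(6 + 9)) = (45045/16)/(-30) = -3003/32
  a_4 = (5)(6)(-3003/32) / ((4 - 8)(4 + 9)) = (-45045/16)/(-52) = 3465/64
  a_2 = (3)(4)(3465/64) / ((2 - 8)(2 + 9)) = (10395/16)/(-66) = -315/32
  a_0 = (1)(2)(-315/32) / ((0 - 8)(0 + 9)) = (-315/16)/(-72) = 35/128
Hence P_8(x) = 6435 x^8/128 - 3003 x^6/32 + 3465 x^4/64 - 315 x^2/32 + 35/128.

P_8(x); series = 6435 x^8/128 - 3003 x^6/32 + 3465 x^4/64 - 315 x^2/32 + 35/128


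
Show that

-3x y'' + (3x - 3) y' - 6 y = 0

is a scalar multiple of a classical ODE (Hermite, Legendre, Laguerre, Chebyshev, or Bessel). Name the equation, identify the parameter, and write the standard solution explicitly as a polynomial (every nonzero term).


All three coefficients share the factor -3; dividing through by -3 gives  x y'' + (1 - x) y' + 2 y = 0.
This matches the Laguerre equation x y'' + (1 - x) y' + n y = 0 with n = 2; the polynomial solution is L_2(x).
With y = sum_k a_k x^k, matching x^k gives (k+1)k a_{k+1} + (k+1) a_{k+1} - k a_k + n a_k = 0, i.e. (k+1)^2 a_{k+1} = (k - n) a_k = (k - 2) a_k. The right side vanishes at k = 2, so the series terminates at degree 2.
Standard normalization L_n(0) = 1 gives a_0 = 1. Work upward with a_{k+1} = (k - 2) a_k / (k+1)^2:
  a_1 = (0 - 2)(1) / 1^2 = -2/1 = -2
  a_2 = (1 - 2)(-2) / 2^2 = 2/4 = 1/2
Hence L_2(x) = x^2/2 - 2 x + 1.

L_2(x); series = x^2/2 - 2 x + 1


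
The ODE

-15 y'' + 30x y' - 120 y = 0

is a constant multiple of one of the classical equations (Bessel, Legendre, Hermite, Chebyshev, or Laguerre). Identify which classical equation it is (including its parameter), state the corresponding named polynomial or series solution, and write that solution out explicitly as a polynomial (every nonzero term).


All three coefficients share the factor -15; dividing through by -15 gives  y'' - 2x y' + 8 y = 0.
This matches the Hermite equation y'' - 2x y' + 2n y = 0 with 2n = 8, so n = 4; the polynomial solution is H_4(x).
With y = sum_k a_k x^k, matching x^k gives (k+2)(k+1) a_{k+2} = 2(k - n) a_k = 2(k - 4) a_k. The right side vanishes at k = 4, so the series with the parity of 4 terminates at degree 4.
Standard normalization: leading coefficient of H_n is 2^n, so a_4 = 2^4 = 16. Work downward with a_k = (k+1)(k+2) a_{k+2} / (2(k - n)):
  a_2 = (3)(4)(16) / (2(2 - 4)) = 192/(-4) = -48
  a_0 = (1)(2)(-48) / (2(0 - 4)) = -96/(-8) = 12
Hence H_4(x) = 16 x^4 - 48 x^2 + 12.

H_4(x); series = 16 x^4 - 48 x^2 + 12


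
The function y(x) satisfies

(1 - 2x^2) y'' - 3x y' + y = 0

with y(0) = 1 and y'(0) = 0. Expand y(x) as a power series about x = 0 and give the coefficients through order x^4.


Ansatz: y(x) = sum_{n>=0} a_n x^n, so y'(x) = sum_{n>=1} n a_n x^(n-1) and y''(x) = sum_{n>=2} n(n-1) a_n x^(n-2).
Substitute into P(x) y'' + Q(x) y' + R(x) y = 0 with P(x) = 1 - 2x^2, Q(x) = -3x, R(x) = 1, and match powers of x.
Initial conditions: a_0 = 1, a_1 = 0.
Setting the coefficient of each power of x to zero and solving order by order (substituting the coefficients already found):
  x^0: 2 a_2 + a_0 = 0  ->  2 a_2 = -a_0 = -1  ->  a_2 = -1/2
  x^1: 6 a_3 - 2 a_1 = 0  ->  6 a_3 = 2 a_1 = 0  ->  a_3 = 0
  x^2: 12 a_4 - 9 a_2 = 0  ->  12 a_4 = 9 a_2 = -9/2  ->  a_4 = -3/8
Truncated series: y(x) = 1 - (1/2) x^2 - (3/8) x^4 + O(x^5).

a_0 = 1; a_1 = 0; a_2 = -1/2; a_3 = 0; a_4 = -3/8


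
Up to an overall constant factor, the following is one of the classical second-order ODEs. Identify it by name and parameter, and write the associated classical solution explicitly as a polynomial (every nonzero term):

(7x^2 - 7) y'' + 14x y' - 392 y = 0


All three coefficients share the factor -7; dividing through by -7 gives  (1 - x^2) y'' - 2x y' + 56 y = 0.
This matches the Legendre equation (1 - x^2) y'' - 2x y' + n(n+1) y = 0 (note the -2x y' term) with n(n+1) = 56, so n = 7; the polynomial solution is P_7(x).
With y = sum_k a_k x^k, matching x^k gives (k+2)(k+1) a_{k+2} = [k(k+1) - n(n+1)] a_k = (k - 7)(k + 8) a_k. The right side vanishes at k = 7, so the series with the parity of 7 terminates at degree 7.
Standard normalization (P_n(1) = 1): leading coefficient (2n)!/(2^n (n!)^2) = 87178291200/(128*25401600) = 429/16, so a_7 = 429/16. Work downward with a_k = (k+1)(k+2) a_{k+2} / ((k - 7)(k + 8)):
  a_5 = (6)(7)(429/16) / ((5 - 7)(5 + 8)) = (9009/8)/(-26) = -693/16
  a_3 = (4)(5)(-693/16) / ((3 - 7)(3 + 8)) = (-3465/4)/(-44) = 315/16
  a_1 = (2)(3)(315/16) / ((1 - 7)(1 + 8)) = (945/8)/(-54) = -35/16
Hence P_7(x) = 429 x^7/16 - 693 x^5/16 + 315 x^3/16 - 35 x/16.

P_7(x); series = 429 x^7/16 - 693 x^5/16 + 315 x^3/16 - 35 x/16


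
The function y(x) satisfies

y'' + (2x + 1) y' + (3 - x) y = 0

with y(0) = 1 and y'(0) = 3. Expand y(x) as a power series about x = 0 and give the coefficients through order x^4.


Ansatz: y(x) = sum_{n>=0} a_n x^n, so y'(x) = sum_{n>=1} n a_n x^(n-1) and y''(x) = sum_{n>=2} n(n-1) a_n x^(n-2).
Substitute into P(x) y'' + Q(x) y' + R(x) y = 0 with P(x) = 1, Q(x) = 2x + 1, R(x) = 3 - x, and match powers of x.
Initial conditions: a_0 = 1, a_1 = 3.
Setting the coefficient of each power of x to zero and solving order by order (substituting the coefficients already found):
  x^0: 2 a_2 + a_1 + 3 a_0 = 0  ->  2 a_2 = -a_1 - 3 a_0 = -6  ->  a_2 = -3
  x^1: 6 a_3 + 2 a_2 + 5 a_1 - a_0 = 0  ->  6 a_3 = -2 a_2 - 5 a_1 + a_0 = -8  ->  a_3 = -4/3
  x^2: 12 a_4 + 3 a_3 + 7 a_2 - a_1 = 0  ->  12 a_4 = -3 a_3 - 7 a_2 + a_1 = 28  ->  a_4 = 7/3
Truncated series: y(x) = 1 + 3 x - 3 x^2 - (4/3) x^3 + (7/3) x^4 + O(x^5).

a_0 = 1; a_1 = 3; a_2 = -3; a_3 = -4/3; a_4 = 7/3


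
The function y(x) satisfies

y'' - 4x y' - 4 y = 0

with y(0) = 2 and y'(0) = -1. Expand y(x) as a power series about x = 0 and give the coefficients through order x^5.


Ansatz: y(x) = sum_{n>=0} a_n x^n, so y'(x) = sum_{n>=1} n a_n x^(n-1) and y''(x) = sum_{n>=2} n(n-1) a_n x^(n-2).
Substitute into P(x) y'' + Q(x) y' + R(x) y = 0 with P(x) = 1, Q(x) = -4x, R(x) = -4, and match powers of x.
Initial conditions: a_0 = 2, a_1 = -1.
Setting the coefficient of each power of x to zero and solving order by order (substituting the coefficients already found):
  x^0: 2 a_2 - 4 a_0 = 0  ->  2 a_2 = 4 a_0 = 8  ->  a_2 = 4
  x^1: 6 a_3 - 8 a_1 = 0  ->  6 a_3 = 8 a_1 = -8  ->  a_3 = -4/3
  x^2: 12 a_4 - 12 a_2 = 0  ->  12 a_4 = 12 a_2 = 48  ->  a_4 = 4
  x^3: 20 a_5 - 16 a_3 = 0  ->  20 a_5 = 16 a_3 = -64/3  ->  a_5 = -16/15
Truncated series: y(x) = 2 - x + 4 x^2 - (4/3) x^3 + 4 x^4 - (16/15) x^5 + O(x^6).

a_0 = 2; a_1 = -1; a_2 = 4; a_3 = -4/3; a_4 = 4; a_5 = -16/15


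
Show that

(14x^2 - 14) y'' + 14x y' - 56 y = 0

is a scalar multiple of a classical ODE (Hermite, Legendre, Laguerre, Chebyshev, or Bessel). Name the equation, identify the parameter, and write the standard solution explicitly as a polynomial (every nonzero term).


All three coefficients share the factor -14; dividing through by -14 gives  (1 - x^2) y'' - x y' + 4 y = 0.
This matches the Chebyshev equation (1 - x^2) y'' - x y' + n^2 y = 0 (note the -x y' term, not -2x y') with n^2 = 4, so n = 2; the polynomial solution is T_2(x).
With y = sum_k a_k x^k, matching x^k gives (k+2)(k+1) a_{k+2} = (k^2 - n^2) a_k = (k - 2)(k + 2) a_k. The right side vanishes at k = 2, so the series with the parity of 2 terminates at degree 2.
Standard normalization: leading coefficient of T_n is 2^(n-1), so a_2 = 2^1 = 2. Work downward with a_k = (k+1)(k+2) a_{k+2} / ((k - 2)(k + 2)):
  a_0 = (1)(2)(2) / ((0 - 2)(0 + 2)) = 4/(-4) = -1
Hence T_2(x) = 2 x^2 - 1.

T_2(x); series = 2 x^2 - 1


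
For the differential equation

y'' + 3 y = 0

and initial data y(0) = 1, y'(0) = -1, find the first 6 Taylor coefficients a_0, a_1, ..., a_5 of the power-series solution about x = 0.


Ansatz: y(x) = sum_{n>=0} a_n x^n, so y'(x) = sum_{n>=1} n a_n x^(n-1) and y''(x) = sum_{n>=2} n(n-1) a_n x^(n-2).
Substitute into P(x) y'' + Q(x) y' + R(x) y = 0 with P(x) = 1, Q(x) = 0, R(x) = 3, and match powers of x.
Initial conditions: a_0 = 1, a_1 = -1.
Setting the coefficient of each power of x to zero and solving order by order (substituting the coefficients already found):
  x^0: 2 a_2 + 3 a_0 = 0  ->  2 a_2 = -3 a_0 = -3  ->  a_2 = -3/2
  x^1: 6 a_3 + 3 a_1 = 0  ->  6 a_3 = -3 a_1 = 3  ->  a_3 = 1/2
  x^2: 12 a_4 + 3 a_2 = 0  ->  12 a_4 = -3 a_2 = 9/2  ->  a_4 = 3/8
  x^3: 20 a_5 + 3 a_3 = 0  ->  20 a_5 = -3 a_3 = -3/2  ->  a_5 = -3/40
Truncated series: y(x) = 1 - x - (3/2) x^2 + (1/2) x^3 + (3/8) x^4 - (3/40) x^5 + O(x^6).

a_0 = 1; a_1 = -1; a_2 = -3/2; a_3 = 1/2; a_4 = 3/8; a_5 = -3/40


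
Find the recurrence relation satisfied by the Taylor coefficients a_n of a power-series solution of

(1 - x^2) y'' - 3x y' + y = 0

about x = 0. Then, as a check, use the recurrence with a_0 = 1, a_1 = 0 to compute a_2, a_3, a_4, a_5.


Substitute y = sum_n a_n x^n.
(1 - 1 x^2) y'' contributes (n+2)(n+1) a_{n+2} - n(n-1) a_n at x^n.
-3 x y'(x) contributes -3 n a_n at x^n.
y(x) contributes 1 a_n at x^n.
Matching x^n: (n+2)(n+1) a_{n+2} + (-n(n-1) - 3 n + 1) a_n = 0.
Thus a_{n+2} = (n(n-1) + 3 n - 1) / ((n+1)(n+2)) * a_n.

Check with a_0 = 1, a_1 = 0 (apply the recurrence for n = 0, 1, 2, 3): a_0 = 1, a_1 = 0, a_2 = -1/2, a_3 = 0, a_4 = -7/24, a_5 = 0.

a_(n+2) = (n(n-1) + 3 n - 1) / ((n+1)(n+2)) * a_n; check: a_0 = 1, a_1 = 0, a_2 = -1/2, a_3 = 0, a_4 = -7/24, a_5 = 0


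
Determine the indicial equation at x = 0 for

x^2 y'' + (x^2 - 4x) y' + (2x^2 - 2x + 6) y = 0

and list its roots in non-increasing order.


Divide by x^2 to reach normal form y'' + P_1(x) y' + P_2(x) y = 0 with P_1(x) = 1 - 4/x and P_2(x) = 2 - 2/x + 6/x^2.
x = 0 is a singular point because the y'-coefficient 1 - 4/x has a pole at x = 0 and the y-coefficient 2 - 2/x + 6/x^2 has a pole at x = 0.
It is a regular singular point because x P_1(x) = p(x) = x - 4 and x^2 P_2(x) = q(x) = 2x^2 - 2x + 6 are polynomials, hence analytic at x = 0.
p(0) = -4,  q(0) = 6.
Indicial equation: r(r-1) + p(0) r + q(0) = 0, i.e. r^2 + (p(0) - 1) r + q(0) = 0, i.e. r^2 - 5 r + 6 = 0.
Discriminant: (-5)^2 - 4(6) = 1, so r = (5 ± 1)/2.
Solving: r_1 = 3, r_2 = 2.

indicial: r^2 - 5 r + 6 = 0; roots r_1 = 3, r_2 = 2


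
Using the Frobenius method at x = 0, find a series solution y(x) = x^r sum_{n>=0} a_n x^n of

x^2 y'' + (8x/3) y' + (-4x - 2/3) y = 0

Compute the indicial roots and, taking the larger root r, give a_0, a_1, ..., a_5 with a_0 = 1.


Write in Frobenius form y'' + (p(x)/x) y' + (q(x)/x^2) y = 0:
  p(x) = 8/3,  q(x) = -4x - 2/3.
Indicial equation: r(r-1) + (8/3) r + (-2/3) = 0 -> roots r_1 = 1/3, r_2 = -2.
Take r = r_1 = 1/3. Let y(x) = x^r sum_{n>=0} a_n x^n with a_0 = 1.
Substitute y = x^r sum a_n x^n and match x^{r+n}. The recurrence is
  D(n) a_n - 4 a_{n-1} = 0,  where D(n) = (r+n)(r+n-1) + (8/3)(r+n) + (-2/3).
  a_n = 4 / D(n) * a_{n-1}.
Since the indicial polynomial factors as (r - r_1)(r - r_2), D(n) = (r_1 + n - r_1)(r_1 + n - r_2) = n(n + 7/3).
Evaluating step by step (a_0 = 1):
  n = 1: D(1) = 1(1 + 7/3) = 10/3; numerator = 4(1) = 4; a_1 = (4)/(10/3) = 6/5
  n = 2: D(2) = 2(2 + 7/3) = 26/3; numerator = 4(6/5) = 24/5; a_2 = (24/5)/(26/3) = 36/65
  n = 3: D(3) = 3(3 + 7/3) = 16; numerator = 4(36/65) = 144/65; a_3 = (144/65)/(16) = 9/65
  n = 4: D(4) = 4(4 + 7/3) = 76/3; numerator = 4(9/65) = 36/65; a_4 = (36/65)/(76/3) = 27/1235
  n = 5: D(5) = 5(5 + 7/3) = 110/3; numerator = 4(27/1235) = 108/1235; a_5 = (108/1235)/(110/3) = 162/67925

r = 1/3; a_0 = 1; a_1 = 6/5; a_2 = 36/65; a_3 = 9/65; a_4 = 27/1235; a_5 = 162/67925


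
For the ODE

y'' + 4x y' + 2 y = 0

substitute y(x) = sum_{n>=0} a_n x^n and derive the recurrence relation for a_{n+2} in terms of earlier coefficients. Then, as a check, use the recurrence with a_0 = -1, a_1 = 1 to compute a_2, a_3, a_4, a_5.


Substitute y = sum_n a_n x^n.
y''(x) has coefficient (n+2)(n+1) a_{n+2} at x^n;
4 x y'(x) has coefficient 4 n a_n at x^n (shift);
2 y(x) has coefficient 2 a_n at x^n.
Matching x^n: (n+2)(n+1) a_{n+2} + (4n + 2) a_n = 0.
Thus a_{n+2} = (-4n - 2) / ((n+1)(n+2)) * a_n.

Check with a_0 = -1, a_1 = 1 (apply the recurrence for n = 0, 1, 2, 3): a_0 = -1, a_1 = 1, a_2 = 1, a_3 = -1, a_4 = -5/6, a_5 = 7/10.

a_(n+2) = (-4n - 2) / ((n+1)(n+2)) * a_n; check: a_0 = -1, a_1 = 1, a_2 = 1, a_3 = -1, a_4 = -5/6, a_5 = 7/10


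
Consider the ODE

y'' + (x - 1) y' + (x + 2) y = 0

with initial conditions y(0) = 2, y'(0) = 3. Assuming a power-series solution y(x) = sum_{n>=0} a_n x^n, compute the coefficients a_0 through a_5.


Ansatz: y(x) = sum_{n>=0} a_n x^n, so y'(x) = sum_{n>=1} n a_n x^(n-1) and y''(x) = sum_{n>=2} n(n-1) a_n x^(n-2).
Substitute into P(x) y'' + Q(x) y' + R(x) y = 0 with P(x) = 1, Q(x) = x - 1, R(x) = x + 2, and match powers of x.
Initial conditions: a_0 = 2, a_1 = 3.
Setting the coefficient of each power of x to zero and solving order by order (substituting the coefficients already found):
  x^0: 2 a_2 - a_1 + 2 a_0 = 0  ->  2 a_2 = a_1 - 2 a_0 = -1  ->  a_2 = -1/2
  x^1: 6 a_3 - 2 a_2 + 3 a_1 + a_0 = 0  ->  6 a_3 = 2 a_2 - 3 a_1 - a_0 = -12  ->  a_3 = -2
  x^2: 12 a_4 - 3 a_3 + 4 a_2 + a_1 = 0  ->  12 a_4 = 3 a_3 - 4 a_2 - a_1 = -7  ->  a_4 = -7/12
  x^3: 20 a_5 - 4 a_4 + 5 a_3 + a_2 = 0  ->  20 a_5 = 4 a_4 - 5 a_3 - a_2 = 49/6  ->  a_5 = 49/120
Truncated series: y(x) = 2 + 3 x - (1/2) x^2 - 2 x^3 - (7/12) x^4 + (49/120) x^5 + O(x^6).

a_0 = 2; a_1 = 3; a_2 = -1/2; a_3 = -2; a_4 = -7/12; a_5 = 49/120


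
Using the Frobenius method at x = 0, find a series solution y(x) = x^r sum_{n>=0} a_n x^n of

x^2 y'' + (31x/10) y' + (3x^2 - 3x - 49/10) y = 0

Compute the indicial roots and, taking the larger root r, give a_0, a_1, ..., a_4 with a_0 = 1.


Write in Frobenius form y'' + (p(x)/x) y' + (q(x)/x^2) y = 0:
  p(x) = 31/10,  q(x) = 3x^2 - 3x - 49/10.
Indicial equation: r(r-1) + (31/10) r + (-49/10) = 0 -> roots r_1 = 7/5, r_2 = -7/2.
Take r = r_1 = 7/5. Let y(x) = x^r sum_{n>=0} a_n x^n with a_0 = 1.
Substitute y = x^r sum a_n x^n and match x^{r+n}. The recurrence is
  D(n) a_n - 3 a_{n-1} + 3 a_{n-2} = 0,  where D(n) = (r+n)(r+n-1) + (31/10)(r+n) + (-49/10).
  a_n = [3 a_{n-1} - 3 a_{n-2}] / D(n).
Since the indicial polynomial factors as (r - r_1)(r - r_2), D(n) = (r_1 + n - r_1)(r_1 + n - r_2) = n(n + 49/10).
Evaluating step by step (a_0 = 1):
  n = 1: D(1) = 1(1 + 49/10) = 59/10; numerator = 3(1) = 3; a_1 = (3)/(59/10) = 30/59
  n = 2: D(2) = 2(2 + 49/10) = 69/5; numerator = 3(30/59) - 3(1) = -87/59; a_2 = (-87/59)/(69/5) = -145/1357
  n = 3: D(3) = 3(3 + 49/10) = 237/10; numerator = 3(-145/1357) - 3(30/59) = -2505/1357; a_3 = (-2505/1357)/(237/10) = -8350/107203
  n = 4: D(4) = 4(4 + 49/10) = 178/5; numerator = 3(-8350/107203) - 3(-145/1357) = 405/4661; a_4 = (405/4661)/(178/5) = 2025/829658

r = 7/5; a_0 = 1; a_1 = 30/59; a_2 = -145/1357; a_3 = -8350/107203; a_4 = 2025/829658
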